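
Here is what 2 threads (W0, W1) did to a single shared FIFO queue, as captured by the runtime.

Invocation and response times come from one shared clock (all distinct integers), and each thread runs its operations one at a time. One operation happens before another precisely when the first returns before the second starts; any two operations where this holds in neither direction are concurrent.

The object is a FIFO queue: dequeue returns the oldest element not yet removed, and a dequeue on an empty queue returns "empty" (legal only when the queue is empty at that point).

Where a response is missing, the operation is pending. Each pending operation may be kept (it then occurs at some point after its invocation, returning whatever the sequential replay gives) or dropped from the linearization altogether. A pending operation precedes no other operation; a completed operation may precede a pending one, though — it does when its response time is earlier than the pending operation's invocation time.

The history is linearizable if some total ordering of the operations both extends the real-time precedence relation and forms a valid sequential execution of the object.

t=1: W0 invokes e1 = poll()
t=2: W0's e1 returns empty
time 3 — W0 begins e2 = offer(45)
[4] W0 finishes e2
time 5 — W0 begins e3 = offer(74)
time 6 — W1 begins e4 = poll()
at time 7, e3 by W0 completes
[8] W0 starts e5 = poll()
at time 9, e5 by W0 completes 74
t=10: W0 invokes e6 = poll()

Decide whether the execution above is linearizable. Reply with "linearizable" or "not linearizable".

one valid linearization: e1, e2, e3, e4, e5
1. e1 poll() → empty, leaving queue <>
2. e2 offer(45), leaving queue <45>
3. e3 offer(74), leaving queue <45,74>
4. e4 poll() (pending, included), leaving queue <74>
5. e5 poll() → 74, leaving queue <>

linearizable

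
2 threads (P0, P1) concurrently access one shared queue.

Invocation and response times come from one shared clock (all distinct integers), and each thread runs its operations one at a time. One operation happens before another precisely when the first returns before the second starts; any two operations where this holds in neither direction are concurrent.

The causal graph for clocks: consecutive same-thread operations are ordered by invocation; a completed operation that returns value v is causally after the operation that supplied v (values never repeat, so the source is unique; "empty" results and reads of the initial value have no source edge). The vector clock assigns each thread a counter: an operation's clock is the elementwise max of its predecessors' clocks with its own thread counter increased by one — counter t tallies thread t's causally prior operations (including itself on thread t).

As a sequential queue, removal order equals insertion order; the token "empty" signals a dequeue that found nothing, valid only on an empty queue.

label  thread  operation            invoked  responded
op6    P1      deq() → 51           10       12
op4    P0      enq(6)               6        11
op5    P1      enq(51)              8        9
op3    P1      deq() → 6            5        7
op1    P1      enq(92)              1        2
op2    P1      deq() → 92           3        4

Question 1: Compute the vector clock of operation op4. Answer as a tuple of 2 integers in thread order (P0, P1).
(1, 0)

root op op1, invoked 1: fresh clock plus P1's own tick → (0, 1)
root op op4, invoked 6: fresh clock plus P0's own tick → (1, 0)
merge at op2 (invoked 3): VC(op1)=(0, 1), own-thread bump on P1 → (0, 2)
merge at op3 (invoked 5): VC(op2)=(0, 2), VC(op4)=(1, 0), own-thread bump on P1 → (1, 3)
merge at op5 (invoked 8): VC(op3)=(1, 3), own-thread bump on P1 → (1, 4)
merge at op6 (invoked 10): VC(op5)=(1, 4), own-thread bump on P1 → (1, 5)
target: VC(op4) = (1, 0)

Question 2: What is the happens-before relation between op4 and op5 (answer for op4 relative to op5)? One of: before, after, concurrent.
concurrent

op4 spans [6,11], op5 spans [8,9]
the intervals overlap in both directions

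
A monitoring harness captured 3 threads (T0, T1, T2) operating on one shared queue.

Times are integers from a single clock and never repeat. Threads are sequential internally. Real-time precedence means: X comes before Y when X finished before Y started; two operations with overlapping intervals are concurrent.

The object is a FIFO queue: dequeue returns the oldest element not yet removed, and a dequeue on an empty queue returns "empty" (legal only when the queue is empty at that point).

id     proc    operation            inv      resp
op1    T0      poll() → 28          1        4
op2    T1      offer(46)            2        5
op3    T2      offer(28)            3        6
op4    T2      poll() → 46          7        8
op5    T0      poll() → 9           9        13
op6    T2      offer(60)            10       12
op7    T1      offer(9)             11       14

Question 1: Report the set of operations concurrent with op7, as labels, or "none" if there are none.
op5, op6

op7 runs from 11 to 14; window-overlapping ops are concurrent
op1 [1,4]: before
op2 [2,5]: before
op3 [3,6]: before
op4 [7,8]: before
op5 [9,13]: concurrent
op6 [10,12]: concurrent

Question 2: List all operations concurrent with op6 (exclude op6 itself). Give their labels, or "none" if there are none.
op5, op7

overlap test against op6 [10,12]: concurrent iff the interval meets 10..12
op1 [1,4]: before
op2 [2,5]: before
op3 [3,6]: before
op4 [7,8]: before
op5 [9,13]: concurrent
op7 [11,14]: concurrent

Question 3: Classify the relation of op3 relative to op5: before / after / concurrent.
before

op3 spans [3,6], op5 spans [9,13]
resp(op3)=6 < inv(op5)=9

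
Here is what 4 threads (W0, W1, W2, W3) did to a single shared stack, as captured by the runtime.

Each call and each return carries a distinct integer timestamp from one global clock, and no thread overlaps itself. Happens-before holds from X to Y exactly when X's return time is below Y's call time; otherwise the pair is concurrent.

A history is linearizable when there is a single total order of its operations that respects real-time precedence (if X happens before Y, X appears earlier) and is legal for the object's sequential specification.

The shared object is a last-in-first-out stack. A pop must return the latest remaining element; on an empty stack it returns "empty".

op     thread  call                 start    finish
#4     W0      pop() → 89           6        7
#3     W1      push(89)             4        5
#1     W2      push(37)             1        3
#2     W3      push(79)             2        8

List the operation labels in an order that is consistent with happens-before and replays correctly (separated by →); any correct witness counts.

#1 → #2 → #3 → #4

step 1: #1 push(37) — stack <37>
step 2: #2 push(79) — stack <37,79>
step 3: #3 push(89) — stack <37,79,89>
step 4: #4 pop() → 89 — stack <37,79>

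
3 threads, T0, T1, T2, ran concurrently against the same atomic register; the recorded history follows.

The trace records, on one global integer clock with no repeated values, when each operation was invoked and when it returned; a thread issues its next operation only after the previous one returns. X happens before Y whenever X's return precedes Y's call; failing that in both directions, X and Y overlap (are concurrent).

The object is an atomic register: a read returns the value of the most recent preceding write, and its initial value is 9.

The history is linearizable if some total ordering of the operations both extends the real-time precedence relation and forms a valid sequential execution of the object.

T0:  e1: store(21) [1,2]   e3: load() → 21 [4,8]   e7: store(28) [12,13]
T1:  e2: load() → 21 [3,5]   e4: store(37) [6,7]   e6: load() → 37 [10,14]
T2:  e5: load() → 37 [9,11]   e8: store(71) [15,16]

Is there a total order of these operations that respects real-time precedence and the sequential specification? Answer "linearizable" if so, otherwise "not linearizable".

linearizable

one valid linearization: e1, e2, e3, e4, e5, e6, e7, e8
step 1: e1 store(21) — value 21
step 2: e2 load() → 21 — value 21
step 3: e3 load() → 21 — value 21
step 4: e4 store(37) — value 37
step 5: e5 load() → 37 — value 37
step 6: e6 load() → 37 — value 37
step 7: e7 store(28) — value 28
step 8: e8 store(71) — value 71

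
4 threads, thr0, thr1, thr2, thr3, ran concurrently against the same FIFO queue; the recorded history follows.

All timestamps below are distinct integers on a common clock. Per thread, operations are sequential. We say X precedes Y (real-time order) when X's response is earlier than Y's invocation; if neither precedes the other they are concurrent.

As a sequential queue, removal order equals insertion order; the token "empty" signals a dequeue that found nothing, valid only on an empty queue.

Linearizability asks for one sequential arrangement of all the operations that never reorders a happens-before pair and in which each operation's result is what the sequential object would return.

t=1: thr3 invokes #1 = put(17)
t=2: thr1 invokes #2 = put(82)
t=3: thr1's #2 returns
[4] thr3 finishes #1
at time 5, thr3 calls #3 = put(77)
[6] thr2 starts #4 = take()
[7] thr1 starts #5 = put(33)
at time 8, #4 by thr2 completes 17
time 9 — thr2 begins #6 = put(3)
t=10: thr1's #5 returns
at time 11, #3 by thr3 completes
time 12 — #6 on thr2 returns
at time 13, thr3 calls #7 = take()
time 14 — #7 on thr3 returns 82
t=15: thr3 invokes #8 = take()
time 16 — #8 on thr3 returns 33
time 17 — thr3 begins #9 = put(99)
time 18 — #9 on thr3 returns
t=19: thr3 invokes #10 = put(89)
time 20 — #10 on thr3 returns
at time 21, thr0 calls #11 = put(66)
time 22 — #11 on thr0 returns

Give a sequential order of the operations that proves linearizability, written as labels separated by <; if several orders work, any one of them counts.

after step 1 (#1 put(17)): queue <17>
after step 2 (#2 put(82)): queue <17,82>
after step 3 (#4 take() → 17): queue <82>
after step 4 (#5 put(33)): queue <82,33>
after step 5 (#3 put(77)): queue <82,33,77>
after step 6 (#6 put(3)): queue <82,33,77,3>
after step 7 (#7 take() → 82): queue <33,77,3>
after step 8 (#8 take() → 33): queue <77,3>
after step 9 (#9 put(99)): queue <77,3,99>
after step 10 (#10 put(89)): queue <77,3,99,89>
after step 11 (#11 put(66)): queue <77,3,99,89,66>

#1 < #2 < #4 < #5 < #3 < #6 < #7 < #8 < #9 < #10 < #11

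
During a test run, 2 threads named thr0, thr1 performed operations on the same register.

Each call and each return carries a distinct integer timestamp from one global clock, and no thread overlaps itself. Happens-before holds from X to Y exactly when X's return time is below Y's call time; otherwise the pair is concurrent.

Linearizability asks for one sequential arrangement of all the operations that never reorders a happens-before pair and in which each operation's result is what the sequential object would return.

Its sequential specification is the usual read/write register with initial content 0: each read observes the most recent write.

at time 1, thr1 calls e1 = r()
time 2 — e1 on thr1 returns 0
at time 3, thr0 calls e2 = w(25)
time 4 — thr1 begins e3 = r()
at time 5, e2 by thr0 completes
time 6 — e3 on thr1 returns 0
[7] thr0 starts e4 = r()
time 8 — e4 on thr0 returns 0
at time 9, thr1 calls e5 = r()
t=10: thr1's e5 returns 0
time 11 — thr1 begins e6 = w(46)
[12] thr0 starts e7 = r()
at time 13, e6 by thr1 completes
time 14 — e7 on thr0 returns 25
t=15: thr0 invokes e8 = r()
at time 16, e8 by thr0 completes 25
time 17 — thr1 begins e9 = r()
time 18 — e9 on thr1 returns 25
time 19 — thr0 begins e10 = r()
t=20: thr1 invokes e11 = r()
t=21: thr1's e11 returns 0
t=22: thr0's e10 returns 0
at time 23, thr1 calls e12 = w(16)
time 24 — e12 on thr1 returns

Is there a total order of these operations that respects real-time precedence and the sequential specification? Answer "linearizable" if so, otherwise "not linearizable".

cut after 7 events: linearizable; cut after 8 events (e4 responds, time 8): not linearizable
all 2 real-time-respecting orders fail — 4 completed register operations, no legal replay
for example e1, e2, e3, e4 fails at step 3: e3 r() → 0 is not legal there
for example e1, e3, e2, e4 fails at step 4: e4 r() → 0 is not legal there

not linearizable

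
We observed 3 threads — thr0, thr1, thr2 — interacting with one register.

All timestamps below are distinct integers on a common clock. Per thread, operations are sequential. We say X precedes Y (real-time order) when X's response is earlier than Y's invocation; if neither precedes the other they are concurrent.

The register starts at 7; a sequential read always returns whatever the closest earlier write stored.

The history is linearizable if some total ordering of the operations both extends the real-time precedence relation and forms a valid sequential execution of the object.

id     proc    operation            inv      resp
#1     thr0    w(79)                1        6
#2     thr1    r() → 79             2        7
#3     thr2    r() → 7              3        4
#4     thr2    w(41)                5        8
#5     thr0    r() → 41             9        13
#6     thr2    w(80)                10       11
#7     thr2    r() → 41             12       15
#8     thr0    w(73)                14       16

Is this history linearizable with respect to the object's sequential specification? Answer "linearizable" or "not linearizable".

prefix check: 1..14 passes, 1..15 fails once #7's time-15 response joins
36 orders of the 7 completed register ops respect real time; none is legal
completion choices over the 1 pending operation (#8) were checked; none helps
sample order #1, #2, #3, #4, #5, #6, #7 (pending dropped) stalls at step 3 — #3 r() → 7 has no legal effect
sample order #1, #2, #3, #4, #6, #5, #7 (pending dropped) stalls at step 3 — #3 r() → 7 has no legal effect

not linearizable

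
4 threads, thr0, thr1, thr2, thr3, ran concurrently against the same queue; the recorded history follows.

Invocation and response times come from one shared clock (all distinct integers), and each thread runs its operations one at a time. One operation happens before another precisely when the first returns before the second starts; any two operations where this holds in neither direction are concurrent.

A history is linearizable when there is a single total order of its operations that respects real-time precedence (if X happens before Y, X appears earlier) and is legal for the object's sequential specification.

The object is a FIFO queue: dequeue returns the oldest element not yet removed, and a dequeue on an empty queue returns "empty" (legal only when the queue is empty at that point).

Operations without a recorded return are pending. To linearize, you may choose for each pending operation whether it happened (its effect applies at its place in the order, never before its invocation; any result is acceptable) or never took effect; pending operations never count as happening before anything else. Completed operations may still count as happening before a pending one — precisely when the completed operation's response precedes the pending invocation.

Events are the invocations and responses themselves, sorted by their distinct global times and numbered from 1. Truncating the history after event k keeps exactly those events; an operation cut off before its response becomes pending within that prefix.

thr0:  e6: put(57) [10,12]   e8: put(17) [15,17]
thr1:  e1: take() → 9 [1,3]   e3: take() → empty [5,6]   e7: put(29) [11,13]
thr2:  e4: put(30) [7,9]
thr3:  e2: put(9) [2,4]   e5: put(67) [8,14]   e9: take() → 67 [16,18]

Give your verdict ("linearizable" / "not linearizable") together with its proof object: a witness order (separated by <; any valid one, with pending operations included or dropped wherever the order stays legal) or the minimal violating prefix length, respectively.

linearizable — witness: e2 < e1 < e3 < e5 < e4 < e6 < e7 < e8 < e9

step 1: e2 put(9) — queue <9>
step 2: e1 take() → 9 — queue <>
step 3: e3 take() → empty — queue <>
step 4: e5 put(67) — queue <67>
step 5: e4 put(30) — queue <67,30>
step 6: e6 put(57) — queue <67,30,57>
step 7: e7 put(29) — queue <67,30,57,29>
step 8: e8 put(17) — queue <67,30,57,29,17>
step 9: e9 take() → 67 — queue <30,57,29,17>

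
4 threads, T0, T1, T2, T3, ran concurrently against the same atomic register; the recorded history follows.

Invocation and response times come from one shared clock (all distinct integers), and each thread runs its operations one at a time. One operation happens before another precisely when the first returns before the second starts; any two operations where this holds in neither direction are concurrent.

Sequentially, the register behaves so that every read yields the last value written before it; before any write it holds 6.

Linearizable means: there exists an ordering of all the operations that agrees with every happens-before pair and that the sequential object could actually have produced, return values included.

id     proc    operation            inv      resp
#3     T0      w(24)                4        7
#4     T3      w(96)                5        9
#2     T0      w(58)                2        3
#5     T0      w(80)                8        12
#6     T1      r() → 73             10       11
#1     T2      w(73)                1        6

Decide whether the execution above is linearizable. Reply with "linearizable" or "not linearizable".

witness order: #2, #3, #4, #1, #6, #5
1. #2 w(58), leaving value 58
2. #3 w(24), leaving value 24
3. #4 w(96), leaving value 96
4. #1 w(73), leaving value 73
5. #6 r() → 73, leaving value 73
6. #5 w(80), leaving value 80

linearizable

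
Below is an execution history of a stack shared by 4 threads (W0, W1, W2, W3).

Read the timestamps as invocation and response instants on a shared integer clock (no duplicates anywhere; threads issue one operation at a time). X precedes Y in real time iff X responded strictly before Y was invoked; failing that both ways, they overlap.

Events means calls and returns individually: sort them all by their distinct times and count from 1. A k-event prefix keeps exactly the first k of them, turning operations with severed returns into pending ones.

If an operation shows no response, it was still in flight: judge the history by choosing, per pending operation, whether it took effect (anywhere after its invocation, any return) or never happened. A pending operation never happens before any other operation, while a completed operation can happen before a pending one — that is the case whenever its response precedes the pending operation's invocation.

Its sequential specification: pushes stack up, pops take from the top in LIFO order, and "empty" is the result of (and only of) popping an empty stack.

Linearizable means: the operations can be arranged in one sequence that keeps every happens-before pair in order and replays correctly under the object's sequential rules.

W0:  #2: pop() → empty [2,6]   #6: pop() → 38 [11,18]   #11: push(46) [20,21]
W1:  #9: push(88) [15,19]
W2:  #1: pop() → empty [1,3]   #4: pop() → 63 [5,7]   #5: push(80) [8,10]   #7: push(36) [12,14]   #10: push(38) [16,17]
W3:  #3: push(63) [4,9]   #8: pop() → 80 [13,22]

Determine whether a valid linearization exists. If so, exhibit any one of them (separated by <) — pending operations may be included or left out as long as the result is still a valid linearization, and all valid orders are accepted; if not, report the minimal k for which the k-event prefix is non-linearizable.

linearizable — witness: #1 < #2 < #3 < #4 < #5 < #8 < #7 < #9 < #10 < #6 < #11

1. #1 pop() → empty, leaving stack <>
2. #2 pop() → empty, leaving stack <>
3. #3 push(63), leaving stack <63>
4. #4 pop() → 63, leaving stack <>
5. #5 push(80), leaving stack <80>
6. #8 pop() → 80, leaving stack <>
7. #7 push(36), leaving stack <36>
8. #9 push(88), leaving stack <36,88>
9. #10 push(38), leaving stack <36,88,38>
10. #6 pop() → 38, leaving stack <36,88>
11. #11 push(46), leaving stack <36,88,46>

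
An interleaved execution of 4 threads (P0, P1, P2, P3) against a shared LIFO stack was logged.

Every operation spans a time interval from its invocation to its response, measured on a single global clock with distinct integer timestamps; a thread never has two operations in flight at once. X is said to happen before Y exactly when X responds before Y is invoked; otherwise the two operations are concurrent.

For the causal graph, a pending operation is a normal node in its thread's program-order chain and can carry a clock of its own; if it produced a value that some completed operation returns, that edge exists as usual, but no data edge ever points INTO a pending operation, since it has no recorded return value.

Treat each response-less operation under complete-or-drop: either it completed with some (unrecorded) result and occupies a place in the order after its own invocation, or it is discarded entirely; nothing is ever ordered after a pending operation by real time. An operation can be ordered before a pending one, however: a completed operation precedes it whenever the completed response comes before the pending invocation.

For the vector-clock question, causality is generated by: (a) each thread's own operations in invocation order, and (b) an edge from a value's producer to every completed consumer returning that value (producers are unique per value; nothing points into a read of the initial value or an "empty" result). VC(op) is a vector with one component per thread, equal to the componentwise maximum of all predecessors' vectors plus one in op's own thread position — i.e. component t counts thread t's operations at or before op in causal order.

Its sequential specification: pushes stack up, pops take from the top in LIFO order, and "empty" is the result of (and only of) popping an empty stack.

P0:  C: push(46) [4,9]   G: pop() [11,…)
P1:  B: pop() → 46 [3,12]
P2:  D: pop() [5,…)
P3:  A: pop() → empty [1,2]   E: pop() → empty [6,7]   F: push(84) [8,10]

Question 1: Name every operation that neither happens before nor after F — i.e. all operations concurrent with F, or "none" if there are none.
Answer: B, C, D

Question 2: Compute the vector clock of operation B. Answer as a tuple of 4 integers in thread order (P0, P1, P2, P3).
Answer: (1, 1, 0, 0)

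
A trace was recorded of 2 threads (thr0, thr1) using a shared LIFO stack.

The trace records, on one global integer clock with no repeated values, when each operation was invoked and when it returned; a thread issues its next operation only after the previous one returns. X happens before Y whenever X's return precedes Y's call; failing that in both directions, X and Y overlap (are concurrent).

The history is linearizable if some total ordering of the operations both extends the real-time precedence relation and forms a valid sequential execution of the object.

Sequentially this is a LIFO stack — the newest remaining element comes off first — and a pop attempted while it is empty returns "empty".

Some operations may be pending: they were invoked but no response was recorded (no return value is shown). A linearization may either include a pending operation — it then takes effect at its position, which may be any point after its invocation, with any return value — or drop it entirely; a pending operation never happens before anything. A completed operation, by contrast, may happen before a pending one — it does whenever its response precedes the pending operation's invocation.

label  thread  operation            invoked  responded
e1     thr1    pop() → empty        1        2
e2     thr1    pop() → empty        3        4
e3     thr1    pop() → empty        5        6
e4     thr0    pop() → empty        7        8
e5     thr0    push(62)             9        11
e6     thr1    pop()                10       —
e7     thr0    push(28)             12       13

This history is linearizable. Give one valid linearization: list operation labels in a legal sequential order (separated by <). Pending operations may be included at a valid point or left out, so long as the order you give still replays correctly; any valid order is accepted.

after step 1 (e1 pop() → empty): stack <>
after step 2 (e2 pop() → empty): stack <>
after step 3 (e3 pop() → empty): stack <>
after step 4 (e4 pop() → empty): stack <>
after step 5 (e5 push(62)): stack <62>
after step 6 (e6 pop() (pending, included)): stack <>
after step 7 (e7 push(28)): stack <28>

e1 < e2 < e3 < e4 < e5 < e6 < e7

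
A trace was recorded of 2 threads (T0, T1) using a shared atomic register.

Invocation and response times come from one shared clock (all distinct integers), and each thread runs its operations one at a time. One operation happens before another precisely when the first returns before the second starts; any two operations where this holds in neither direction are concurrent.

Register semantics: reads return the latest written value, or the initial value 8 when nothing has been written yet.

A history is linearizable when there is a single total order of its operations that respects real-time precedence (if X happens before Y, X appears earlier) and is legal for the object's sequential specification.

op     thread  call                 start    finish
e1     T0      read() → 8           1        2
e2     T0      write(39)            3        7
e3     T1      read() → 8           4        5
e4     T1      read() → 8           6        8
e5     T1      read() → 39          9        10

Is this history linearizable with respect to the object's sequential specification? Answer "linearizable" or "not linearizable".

one valid linearization: e1, e3, e4, e2, e5
step 1: e1 read() → 8 — value 8
step 2: e3 read() → 8 — value 8
step 3: e4 read() → 8 — value 8
step 4: e2 write(39) — value 39
step 5: e5 read() → 39 — value 39

linearizable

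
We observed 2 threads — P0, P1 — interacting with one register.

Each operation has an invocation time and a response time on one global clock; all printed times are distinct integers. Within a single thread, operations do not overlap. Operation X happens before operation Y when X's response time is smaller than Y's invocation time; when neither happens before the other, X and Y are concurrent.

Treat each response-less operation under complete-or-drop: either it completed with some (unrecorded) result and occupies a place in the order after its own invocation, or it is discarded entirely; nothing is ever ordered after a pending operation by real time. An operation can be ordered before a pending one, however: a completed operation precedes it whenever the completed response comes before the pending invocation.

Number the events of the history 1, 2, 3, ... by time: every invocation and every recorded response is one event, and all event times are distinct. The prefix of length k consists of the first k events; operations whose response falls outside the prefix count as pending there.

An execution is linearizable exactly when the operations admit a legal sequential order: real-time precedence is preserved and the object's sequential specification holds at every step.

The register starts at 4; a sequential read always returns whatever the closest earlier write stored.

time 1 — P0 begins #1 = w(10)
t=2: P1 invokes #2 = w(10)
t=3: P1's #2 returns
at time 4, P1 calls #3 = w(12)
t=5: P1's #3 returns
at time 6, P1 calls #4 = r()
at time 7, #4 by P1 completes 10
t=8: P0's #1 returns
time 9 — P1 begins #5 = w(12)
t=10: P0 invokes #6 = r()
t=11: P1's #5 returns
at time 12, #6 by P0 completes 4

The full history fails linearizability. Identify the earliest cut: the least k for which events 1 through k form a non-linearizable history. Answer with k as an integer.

12

events 1..11 are linearizable; a witness order is #2, #3, #1, #4, #5:
after step 1 (#2 w(10)): value 10
after step 2 (#3 w(12)): value 12
after step 3 (#1 w(10)): value 10
after step 4 (#4 r() → 10): value 10
after step 5 (#5 w(12)): value 12
adding event 12 (#6 responds at 12) leaves no legal real-time order
one such order, #1, #2, #3, #4, #5, #6, breaks at step 4 where #4 r() → 10 is illegal
one such order, #1, #2, #3, #4, #6, #5, breaks at step 4 where #4 r() → 10 is illegal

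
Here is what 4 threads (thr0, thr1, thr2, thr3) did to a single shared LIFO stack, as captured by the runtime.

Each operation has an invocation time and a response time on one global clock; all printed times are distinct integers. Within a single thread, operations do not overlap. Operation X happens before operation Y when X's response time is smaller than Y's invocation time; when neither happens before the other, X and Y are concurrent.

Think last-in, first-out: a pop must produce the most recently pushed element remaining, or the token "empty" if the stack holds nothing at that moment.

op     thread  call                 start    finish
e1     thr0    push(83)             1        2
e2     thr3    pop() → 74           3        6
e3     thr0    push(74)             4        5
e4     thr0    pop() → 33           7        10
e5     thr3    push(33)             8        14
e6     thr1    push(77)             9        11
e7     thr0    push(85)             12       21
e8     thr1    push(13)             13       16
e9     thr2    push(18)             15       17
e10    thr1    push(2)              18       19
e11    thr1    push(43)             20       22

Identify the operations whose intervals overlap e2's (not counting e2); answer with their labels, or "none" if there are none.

e2 spans [3,6]; an op avoiding the whole window 3..6 is ordered, any other is concurrent
e1 [1,2]: before
e3 [4,5]: concurrent
e4 [7,10]: after
e5 [8,14]: after
e6 [9,11]: after
e7 [12,21]: after
e8 [13,16]: after
e9 [15,17]: after
e10 [18,19]: after
e11 [20,22]: after

e3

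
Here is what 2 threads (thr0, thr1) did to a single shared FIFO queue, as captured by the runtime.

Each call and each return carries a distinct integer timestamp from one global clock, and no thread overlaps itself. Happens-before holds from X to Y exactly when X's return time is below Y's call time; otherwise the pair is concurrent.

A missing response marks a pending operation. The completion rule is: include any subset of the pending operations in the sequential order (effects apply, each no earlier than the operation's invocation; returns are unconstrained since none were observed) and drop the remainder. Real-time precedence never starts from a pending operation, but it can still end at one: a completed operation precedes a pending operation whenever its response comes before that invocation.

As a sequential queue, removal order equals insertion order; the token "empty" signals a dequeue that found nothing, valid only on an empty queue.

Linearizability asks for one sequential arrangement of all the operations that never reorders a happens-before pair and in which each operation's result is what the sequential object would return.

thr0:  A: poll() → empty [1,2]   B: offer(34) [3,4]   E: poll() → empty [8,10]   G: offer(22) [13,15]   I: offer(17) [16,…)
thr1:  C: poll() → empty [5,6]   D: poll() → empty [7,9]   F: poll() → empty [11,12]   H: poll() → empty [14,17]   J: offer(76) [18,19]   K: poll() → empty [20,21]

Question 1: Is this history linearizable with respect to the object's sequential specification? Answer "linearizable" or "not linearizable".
cut after 5 events: linearizable; cut after 6 events (C responds, time 6): not linearizable
the sole real-time-consistent order of 3 completed operations fails the FIFO queue replay
take A, B, C: step 3 already fails, because C poll() → empty cannot occur there

not linearizable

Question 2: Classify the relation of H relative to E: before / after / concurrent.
H spans [14,17], E spans [8,10]
resp(E)=10 < inv(H)=14

after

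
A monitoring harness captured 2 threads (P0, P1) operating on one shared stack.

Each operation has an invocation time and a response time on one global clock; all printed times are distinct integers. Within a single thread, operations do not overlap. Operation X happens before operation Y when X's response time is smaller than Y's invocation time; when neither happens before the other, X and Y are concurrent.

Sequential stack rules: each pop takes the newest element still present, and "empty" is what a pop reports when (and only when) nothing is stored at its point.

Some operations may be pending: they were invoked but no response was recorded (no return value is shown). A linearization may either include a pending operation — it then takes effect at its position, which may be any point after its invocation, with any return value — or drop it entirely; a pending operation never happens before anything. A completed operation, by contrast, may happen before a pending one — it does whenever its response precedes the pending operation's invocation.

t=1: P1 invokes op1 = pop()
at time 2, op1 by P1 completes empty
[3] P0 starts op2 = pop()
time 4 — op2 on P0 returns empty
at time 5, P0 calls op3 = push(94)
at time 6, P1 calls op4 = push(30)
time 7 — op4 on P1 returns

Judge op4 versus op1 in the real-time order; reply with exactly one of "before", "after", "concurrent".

after

op4 spans [6,7], op1 spans [1,2]
resp(op1)=2 < inv(op4)=6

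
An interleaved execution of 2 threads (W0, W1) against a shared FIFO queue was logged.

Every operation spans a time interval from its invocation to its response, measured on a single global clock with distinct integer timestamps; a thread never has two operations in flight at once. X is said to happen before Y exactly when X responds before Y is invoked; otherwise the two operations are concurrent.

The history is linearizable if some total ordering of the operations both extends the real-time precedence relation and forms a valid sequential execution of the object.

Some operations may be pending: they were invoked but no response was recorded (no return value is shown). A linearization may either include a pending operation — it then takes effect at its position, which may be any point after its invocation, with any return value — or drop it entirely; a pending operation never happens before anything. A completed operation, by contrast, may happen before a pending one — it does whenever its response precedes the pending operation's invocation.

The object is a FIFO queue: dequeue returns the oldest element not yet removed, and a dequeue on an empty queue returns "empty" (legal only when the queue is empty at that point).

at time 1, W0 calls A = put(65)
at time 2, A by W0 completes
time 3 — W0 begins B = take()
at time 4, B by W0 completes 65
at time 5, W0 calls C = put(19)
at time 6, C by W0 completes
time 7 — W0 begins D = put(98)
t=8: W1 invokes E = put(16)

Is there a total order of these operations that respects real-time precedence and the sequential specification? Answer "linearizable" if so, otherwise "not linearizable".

linearizable

one valid linearization: A, B, C
1. A put(65), leaving queue <65>
2. B take() → 65, leaving queue <>
3. C put(19), leaving queue <19>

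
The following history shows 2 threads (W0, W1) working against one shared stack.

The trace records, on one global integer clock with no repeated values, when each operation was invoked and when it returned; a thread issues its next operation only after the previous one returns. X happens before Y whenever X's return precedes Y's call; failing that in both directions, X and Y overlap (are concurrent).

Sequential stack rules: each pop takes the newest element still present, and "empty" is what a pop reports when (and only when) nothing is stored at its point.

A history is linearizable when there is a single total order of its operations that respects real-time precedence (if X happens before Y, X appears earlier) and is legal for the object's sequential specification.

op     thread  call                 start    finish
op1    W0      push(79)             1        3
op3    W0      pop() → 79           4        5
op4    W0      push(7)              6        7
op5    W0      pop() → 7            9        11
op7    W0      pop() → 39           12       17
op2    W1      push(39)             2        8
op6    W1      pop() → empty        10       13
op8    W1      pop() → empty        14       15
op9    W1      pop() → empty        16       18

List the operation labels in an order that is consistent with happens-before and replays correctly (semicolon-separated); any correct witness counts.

op1; op3; op2; op4; op5; op7; op6; op8; op9

step 1: op1 push(79) — stack <79>
step 2: op3 pop() → 79 — stack <>
step 3: op2 push(39) — stack <39>
step 4: op4 push(7) — stack <39,7>
step 5: op5 pop() → 7 — stack <39>
step 6: op7 pop() → 39 — stack <>
step 7: op6 pop() → empty — stack <>
step 8: op8 pop() → empty — stack <>
step 9: op9 pop() → empty — stack <>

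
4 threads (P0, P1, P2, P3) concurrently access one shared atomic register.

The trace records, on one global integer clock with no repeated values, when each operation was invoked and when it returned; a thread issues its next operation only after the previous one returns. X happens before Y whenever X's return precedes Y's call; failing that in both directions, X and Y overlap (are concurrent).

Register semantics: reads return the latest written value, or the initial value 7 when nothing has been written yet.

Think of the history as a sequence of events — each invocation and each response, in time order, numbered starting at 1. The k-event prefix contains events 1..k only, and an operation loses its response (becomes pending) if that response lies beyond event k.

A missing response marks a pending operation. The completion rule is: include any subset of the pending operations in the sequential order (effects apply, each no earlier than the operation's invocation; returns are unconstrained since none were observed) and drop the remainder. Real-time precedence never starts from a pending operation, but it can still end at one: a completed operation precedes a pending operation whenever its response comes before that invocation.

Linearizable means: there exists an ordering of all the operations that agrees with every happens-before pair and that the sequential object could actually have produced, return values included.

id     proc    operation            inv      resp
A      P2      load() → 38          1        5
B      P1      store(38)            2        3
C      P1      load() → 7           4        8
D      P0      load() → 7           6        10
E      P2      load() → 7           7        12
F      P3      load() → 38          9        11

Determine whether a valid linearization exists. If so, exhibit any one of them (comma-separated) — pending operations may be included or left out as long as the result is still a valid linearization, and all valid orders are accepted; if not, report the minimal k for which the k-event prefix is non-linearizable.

events 1..7 are fine; event 8 — the response of C at time 8 — makes the prefix non-linearizable
no legal order exists: 3 real-time-consistent candidates over 3 completed atomic register operations, all rejected
completion choices over the 2 pending operations (D, E) were checked; none helps
one such order, A, B, C (pending dropped), breaks at step 1 where A load() → 38 is illegal
one such order, B, A, C (pending dropped), breaks at step 3 where C load() → 7 is illegal

not linearizable — minimal violating prefix: 8 events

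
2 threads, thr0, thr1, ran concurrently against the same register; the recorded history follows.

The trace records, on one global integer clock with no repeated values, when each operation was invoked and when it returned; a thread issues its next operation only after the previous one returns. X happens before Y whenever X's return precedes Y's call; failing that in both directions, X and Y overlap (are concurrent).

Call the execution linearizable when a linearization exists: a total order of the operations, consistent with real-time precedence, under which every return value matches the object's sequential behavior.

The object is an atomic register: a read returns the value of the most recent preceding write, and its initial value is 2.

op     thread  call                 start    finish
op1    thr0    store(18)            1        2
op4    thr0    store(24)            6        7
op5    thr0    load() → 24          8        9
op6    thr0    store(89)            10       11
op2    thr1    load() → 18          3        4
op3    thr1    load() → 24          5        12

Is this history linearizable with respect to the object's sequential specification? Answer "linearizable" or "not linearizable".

witness order: op1, op2, op4, op3, op5, op6
1. op1 store(18), leaving value 18
2. op2 load() → 18, leaving value 18
3. op4 store(24), leaving value 24
4. op3 load() → 24, leaving value 24
5. op5 load() → 24, leaving value 24
6. op6 store(89), leaving value 89

linearizable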